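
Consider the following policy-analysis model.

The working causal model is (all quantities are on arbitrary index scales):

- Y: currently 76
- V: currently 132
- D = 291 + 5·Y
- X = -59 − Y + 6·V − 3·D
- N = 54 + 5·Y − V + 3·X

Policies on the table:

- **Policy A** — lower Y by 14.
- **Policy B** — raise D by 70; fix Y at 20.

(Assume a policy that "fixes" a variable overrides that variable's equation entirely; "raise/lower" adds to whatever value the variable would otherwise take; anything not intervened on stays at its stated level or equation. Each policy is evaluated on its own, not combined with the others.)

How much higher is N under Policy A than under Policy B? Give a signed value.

-1176

Policy A (Y − 14):
  Y = 76 − 14 = 62
  V = 132
  D = 291 + 5·62 = 601
  X = -59 − 62 + 6·132 − 3·601 = -1132
  N = 54 + 5·62 − 132 + 3·(-1132) = -3164
Policy B (D + 70, Y := 20):
  Y = 20
  V = 132
  D = 291 + 5·20 (+70 from intervention) = 461
  X = -59 − 20 + 6·132 − 3·461 = -670
  N = 54 + 5·20 − 132 + 3·(-670) = -1988
N: -3164 − (-1988) = -1176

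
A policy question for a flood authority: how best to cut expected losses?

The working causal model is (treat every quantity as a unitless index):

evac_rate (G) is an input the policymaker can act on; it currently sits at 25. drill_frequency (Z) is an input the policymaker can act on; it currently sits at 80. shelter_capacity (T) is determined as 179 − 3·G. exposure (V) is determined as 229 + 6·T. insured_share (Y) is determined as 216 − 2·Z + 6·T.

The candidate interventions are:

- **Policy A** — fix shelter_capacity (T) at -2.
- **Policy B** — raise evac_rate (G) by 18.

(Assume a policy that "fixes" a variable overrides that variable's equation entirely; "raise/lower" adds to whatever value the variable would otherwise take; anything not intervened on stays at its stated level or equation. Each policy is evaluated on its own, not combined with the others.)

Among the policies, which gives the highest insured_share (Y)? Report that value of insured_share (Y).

356

Policy A (T := -2):
  G = 25
  Z = 80
  T = -2
  Y = 216 − 2·80 + 6·(-2) = 44
Policy B (G + 18):
  G = 25 + 18 = 43
  Z = 80
  T = 179 − 3·43 = 50
  Y = 216 − 2·80 + 6·50 = 356
Comparing — Policy A: Y=44, Policy B: Y=356. Highest is 356 (Policy B).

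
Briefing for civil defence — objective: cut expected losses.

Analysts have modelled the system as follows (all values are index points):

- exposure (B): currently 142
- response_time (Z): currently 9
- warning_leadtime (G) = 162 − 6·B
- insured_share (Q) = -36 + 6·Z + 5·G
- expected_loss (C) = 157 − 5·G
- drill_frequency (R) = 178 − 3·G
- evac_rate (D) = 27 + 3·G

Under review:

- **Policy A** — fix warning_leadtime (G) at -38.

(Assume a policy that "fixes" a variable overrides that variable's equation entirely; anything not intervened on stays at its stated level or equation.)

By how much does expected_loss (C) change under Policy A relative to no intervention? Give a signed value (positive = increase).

Baseline:
  B = 142
  G = 162 − 6·142 = -690
  C = 157 − 5·(-690) = 3607
Policy A (G := -38):
  B = 142
  G = -38
  C = 157 − 5·(-38) = 347
Change in C: 347 − 3607 = -3260

-3260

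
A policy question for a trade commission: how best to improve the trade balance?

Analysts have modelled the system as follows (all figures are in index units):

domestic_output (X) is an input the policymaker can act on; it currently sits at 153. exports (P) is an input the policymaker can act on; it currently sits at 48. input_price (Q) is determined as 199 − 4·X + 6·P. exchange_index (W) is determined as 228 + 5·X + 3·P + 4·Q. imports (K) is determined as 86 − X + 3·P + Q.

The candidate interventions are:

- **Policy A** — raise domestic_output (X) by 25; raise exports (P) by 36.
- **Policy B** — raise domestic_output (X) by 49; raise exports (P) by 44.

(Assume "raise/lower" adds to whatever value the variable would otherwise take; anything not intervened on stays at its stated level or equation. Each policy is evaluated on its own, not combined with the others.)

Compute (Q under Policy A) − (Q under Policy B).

48

Policy A (X + 25, P + 36):
  X = 153 + 25 = 178
  P = 48 + 36 = 84
  Q = 199 − 4·178 + 6·84 = -9
Policy B (X + 49, P + 44):
  X = 153 + 49 = 202
  P = 48 + 44 = 92
  Q = 199 − 4·202 + 6·92 = -57
Q: -9 − (-57) = 48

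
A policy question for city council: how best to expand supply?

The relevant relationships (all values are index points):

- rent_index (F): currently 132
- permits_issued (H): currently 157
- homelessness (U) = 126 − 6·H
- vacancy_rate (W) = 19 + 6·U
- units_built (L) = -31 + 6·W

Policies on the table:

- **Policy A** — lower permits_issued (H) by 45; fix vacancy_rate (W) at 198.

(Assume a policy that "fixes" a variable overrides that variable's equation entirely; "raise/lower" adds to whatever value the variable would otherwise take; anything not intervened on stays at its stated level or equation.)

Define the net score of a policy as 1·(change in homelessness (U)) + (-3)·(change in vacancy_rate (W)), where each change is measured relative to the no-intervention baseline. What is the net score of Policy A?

Baseline:
  H = 157
  U = 126 − 6·157 = -816
  W = 19 + 6·(-816) = -4877
Policy A (H − 45, W := 198):
  H = 157 − 45 = 112
  U = 126 − 6·112 = -546
  W = 198
ΔU = -546 − (-816) = 270; ΔW = 198 − (-4877) = 5075
Score = 1·270 + (-3)·5075 = -14955

-14955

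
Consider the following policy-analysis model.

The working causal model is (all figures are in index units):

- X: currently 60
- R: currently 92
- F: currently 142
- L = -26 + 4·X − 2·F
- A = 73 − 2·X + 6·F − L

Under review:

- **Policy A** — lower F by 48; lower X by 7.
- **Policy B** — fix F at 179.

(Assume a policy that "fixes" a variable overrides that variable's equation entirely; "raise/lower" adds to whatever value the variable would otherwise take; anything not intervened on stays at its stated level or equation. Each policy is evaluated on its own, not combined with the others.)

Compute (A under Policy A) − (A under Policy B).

Policy A (F − 48, X − 7):
  X = 60 − 7 = 53
  F = 142 − 48 = 94
  L = -26 + 4·53 − 2·94 = -2
  A = 73 − 2·53 + 6·94 − (-2) = 533
Policy B (F := 179):
  X = 60
  F = 179
  L = -26 + 4·60 − 2·179 = -144
  A = 73 − 2·60 + 6·179 − (-144) = 1171
A: 533 − 1171 = -638

-638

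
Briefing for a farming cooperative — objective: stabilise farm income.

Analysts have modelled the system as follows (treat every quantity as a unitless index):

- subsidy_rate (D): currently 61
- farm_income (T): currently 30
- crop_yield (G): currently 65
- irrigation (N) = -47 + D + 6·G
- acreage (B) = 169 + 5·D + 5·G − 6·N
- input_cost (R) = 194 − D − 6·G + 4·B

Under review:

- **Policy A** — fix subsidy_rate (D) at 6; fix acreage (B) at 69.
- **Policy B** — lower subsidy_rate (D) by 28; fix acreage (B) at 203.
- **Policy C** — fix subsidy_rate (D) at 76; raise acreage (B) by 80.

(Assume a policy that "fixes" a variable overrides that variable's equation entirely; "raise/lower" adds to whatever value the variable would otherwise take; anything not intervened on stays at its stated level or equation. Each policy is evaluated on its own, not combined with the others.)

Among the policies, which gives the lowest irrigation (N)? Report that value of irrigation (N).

Policy A (D := 6, B := 69):
  D = 6
  G = 65
  N = -47 + 6 + 6·65 = 349
Policy B (D − 28, B := 203):
  D = 61 − 28 = 33
  G = 65
  N = -47 + 33 + 6·65 = 376
Policy C (D := 76, B + 80):
  D = 76
  G = 65
  N = -47 + 76 + 6·65 = 419
Comparing — Policy A: N=349, Policy B: N=376, Policy C: N=419. Lowest is 349 (Policy A).

349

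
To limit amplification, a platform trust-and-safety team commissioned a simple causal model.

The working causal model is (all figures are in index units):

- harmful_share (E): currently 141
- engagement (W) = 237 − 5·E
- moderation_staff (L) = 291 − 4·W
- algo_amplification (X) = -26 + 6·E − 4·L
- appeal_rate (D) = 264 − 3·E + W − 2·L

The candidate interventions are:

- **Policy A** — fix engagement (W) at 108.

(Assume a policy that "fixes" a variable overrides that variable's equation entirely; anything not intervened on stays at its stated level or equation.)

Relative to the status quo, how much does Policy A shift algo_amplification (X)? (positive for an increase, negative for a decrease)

Baseline:
  E = 141
  W = 237 − 5·141 = -468
  L = 291 − 4·(-468) = 2163
  X = -26 + 6·141 − 4·2163 = -7832
Policy A (W := 108):
  E = 141
  W = 108
  L = 291 − 4·108 = -141
  X = -26 + 6·141 − 4·(-141) = 1384
Change in X: 1384 − (-7832) = 9216

9216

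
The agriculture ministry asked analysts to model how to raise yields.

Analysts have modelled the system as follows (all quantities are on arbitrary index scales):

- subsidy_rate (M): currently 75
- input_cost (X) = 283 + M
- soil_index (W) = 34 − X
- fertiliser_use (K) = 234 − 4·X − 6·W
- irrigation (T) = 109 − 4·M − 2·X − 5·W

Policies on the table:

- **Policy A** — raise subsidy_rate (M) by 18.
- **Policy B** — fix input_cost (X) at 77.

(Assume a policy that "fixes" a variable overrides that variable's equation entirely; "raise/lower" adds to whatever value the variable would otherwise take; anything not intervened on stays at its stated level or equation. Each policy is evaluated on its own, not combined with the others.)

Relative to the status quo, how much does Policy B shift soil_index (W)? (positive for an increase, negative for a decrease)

Baseline:
  M = 75
  X = 283 + 75 = 358
  W = 34 − 358 = -324
Policy B (X := 77):
  M = 75
  X = 77
  W = 34 − 77 = -43
Change in W: -43 − (-324) = 281

281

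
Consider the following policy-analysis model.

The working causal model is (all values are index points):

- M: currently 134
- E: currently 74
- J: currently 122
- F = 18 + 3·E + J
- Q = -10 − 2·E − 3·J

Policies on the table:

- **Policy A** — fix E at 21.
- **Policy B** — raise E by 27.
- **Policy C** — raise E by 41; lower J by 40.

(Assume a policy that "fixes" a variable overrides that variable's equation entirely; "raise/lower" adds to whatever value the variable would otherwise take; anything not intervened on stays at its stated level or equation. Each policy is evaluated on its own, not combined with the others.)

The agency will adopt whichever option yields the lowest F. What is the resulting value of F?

203

Policy A (E := 21):
  E = 21
  J = 122
  F = 18 + 3·21 + 122 = 203
Policy B (E + 27):
  E = 74 + 27 = 101
  J = 122
  F = 18 + 3·101 + 122 = 443
Policy C (E + 41, J − 40):
  E = 74 + 41 = 115
  J = 122 − 40 = 82
  F = 18 + 3·115 + 82 = 445
Comparing — Policy A: F=203, Policy B: F=443, Policy C: F=445. Lowest is 203 (Policy A).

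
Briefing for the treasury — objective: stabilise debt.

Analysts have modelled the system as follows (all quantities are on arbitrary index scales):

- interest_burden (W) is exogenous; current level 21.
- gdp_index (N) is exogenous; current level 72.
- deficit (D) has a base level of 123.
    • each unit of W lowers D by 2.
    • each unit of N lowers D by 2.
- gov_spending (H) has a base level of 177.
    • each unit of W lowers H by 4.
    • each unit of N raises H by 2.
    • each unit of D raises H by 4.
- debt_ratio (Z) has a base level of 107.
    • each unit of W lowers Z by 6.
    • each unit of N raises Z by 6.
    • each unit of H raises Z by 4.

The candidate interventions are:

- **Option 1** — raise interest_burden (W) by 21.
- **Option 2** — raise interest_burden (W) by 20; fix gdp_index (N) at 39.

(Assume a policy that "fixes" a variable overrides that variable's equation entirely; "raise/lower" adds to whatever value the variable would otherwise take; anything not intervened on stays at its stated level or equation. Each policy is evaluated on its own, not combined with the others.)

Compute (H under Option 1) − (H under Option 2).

-210

Option 1 (W + 21):
  W = 21 + 21 = 42
  N = 72
  D = 123 − 2·42 − 2·72 = -105
  H = 177 − 4·42 + 2·72 + 4·(-105) = -267
Option 2 (W + 20, N := 39):
  W = 21 + 20 = 41
  N = 39
  D = 123 − 2·41 − 2·39 = -37
  H = 177 − 4·41 + 2·39 + 4·(-37) = -57
H: -267 − (-57) = -210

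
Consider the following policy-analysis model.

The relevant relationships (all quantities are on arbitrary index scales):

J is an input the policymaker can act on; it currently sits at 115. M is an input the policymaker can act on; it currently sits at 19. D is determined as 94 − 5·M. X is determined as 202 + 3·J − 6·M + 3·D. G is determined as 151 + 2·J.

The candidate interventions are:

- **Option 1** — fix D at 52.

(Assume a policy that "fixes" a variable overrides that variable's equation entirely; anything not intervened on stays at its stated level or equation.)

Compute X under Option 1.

Option 1 (D := 52):
  J = 115
  M = 19
  D = 52
  X = 202 + 3·115 − 6·19 + 3·52 = 589

589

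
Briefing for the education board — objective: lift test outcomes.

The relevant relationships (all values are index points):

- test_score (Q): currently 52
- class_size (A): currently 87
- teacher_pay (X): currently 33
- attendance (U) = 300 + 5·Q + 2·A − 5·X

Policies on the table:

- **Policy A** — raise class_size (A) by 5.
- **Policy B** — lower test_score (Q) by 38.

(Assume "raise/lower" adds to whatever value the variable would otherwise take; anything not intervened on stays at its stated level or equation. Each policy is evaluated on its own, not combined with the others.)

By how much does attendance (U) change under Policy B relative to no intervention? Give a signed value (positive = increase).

-190

Baseline:
  Q = 52
  A = 87
  X = 33
  U = 300 + 5·52 + 2·87 − 5·33 = 569
Policy B (Q − 38):
  Q = 52 − 38 = 14
  A = 87
  X = 33
  U = 300 + 5·14 + 2·87 − 5·33 = 379
Change in U: 379 − 569 = -190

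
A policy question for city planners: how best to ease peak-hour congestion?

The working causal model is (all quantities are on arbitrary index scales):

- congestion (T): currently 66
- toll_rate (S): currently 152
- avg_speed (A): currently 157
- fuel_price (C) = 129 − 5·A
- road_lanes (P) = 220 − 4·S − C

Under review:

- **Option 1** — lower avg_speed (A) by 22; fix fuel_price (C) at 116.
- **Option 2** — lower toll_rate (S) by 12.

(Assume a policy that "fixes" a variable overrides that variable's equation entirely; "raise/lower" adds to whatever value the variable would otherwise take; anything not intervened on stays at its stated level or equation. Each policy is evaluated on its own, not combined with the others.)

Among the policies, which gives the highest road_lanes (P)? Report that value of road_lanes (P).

316

Option 1 (A − 22, C := 116):
  S = 152
  A = 157 − 22 = 135
  C = 116
  P = 220 − 4·152 − 116 = -504
Option 2 (S − 12):
  S = 152 − 12 = 140
  A = 157
  C = 129 − 5·157 = -656
  P = 220 − 4·140 − (-656) = 316
Comparing — Option 1: P=-504, Option 2: P=316. Highest is 316 (Option 2).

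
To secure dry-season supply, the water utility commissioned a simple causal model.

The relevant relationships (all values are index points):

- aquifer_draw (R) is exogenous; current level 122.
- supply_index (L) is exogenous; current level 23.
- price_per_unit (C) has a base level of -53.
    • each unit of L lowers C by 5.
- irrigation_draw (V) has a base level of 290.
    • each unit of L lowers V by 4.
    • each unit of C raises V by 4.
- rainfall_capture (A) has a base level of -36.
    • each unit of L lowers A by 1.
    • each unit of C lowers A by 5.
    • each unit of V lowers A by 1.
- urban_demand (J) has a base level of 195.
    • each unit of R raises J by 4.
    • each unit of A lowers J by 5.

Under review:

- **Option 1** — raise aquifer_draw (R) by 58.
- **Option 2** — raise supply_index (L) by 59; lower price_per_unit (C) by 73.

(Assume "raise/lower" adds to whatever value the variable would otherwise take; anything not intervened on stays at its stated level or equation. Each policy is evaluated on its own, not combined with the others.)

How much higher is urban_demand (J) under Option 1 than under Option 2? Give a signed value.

17677

Option 1 (R + 58):
  R = 122 + 58 = 180
  L = 23
  C = -53 − 5·23 = -168
  V = 290 − 4·23 + 4·(-168) = -474
  A = -36 − 23 − 5·(-168) − (-474) = 1255
  J = 195 + 4·180 − 5·1255 = -5360
Option 2 (L + 59, C − 73):
  R = 122
  L = 23 + 59 = 82
  C = -53 − 5·82 (−73 from intervention) = -536
  V = 290 − 4·82 + 4·(-536) = -2182
  A = -36 − 82 − 5·(-536) − (-2182) = 4744
  J = 195 + 4·122 − 5·4744 = -23037
J: -5360 − (-23037) = 17677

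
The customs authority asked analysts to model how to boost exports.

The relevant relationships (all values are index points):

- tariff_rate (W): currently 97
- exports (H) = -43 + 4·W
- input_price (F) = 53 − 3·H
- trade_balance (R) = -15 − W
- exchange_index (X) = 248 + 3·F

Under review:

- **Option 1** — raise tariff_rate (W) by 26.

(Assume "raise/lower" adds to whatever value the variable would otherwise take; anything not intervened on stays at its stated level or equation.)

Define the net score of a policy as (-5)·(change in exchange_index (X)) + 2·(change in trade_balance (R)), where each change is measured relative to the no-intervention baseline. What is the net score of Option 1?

Baseline:
  W = 97
  H = -43 + 4·97 = 345
  F = 53 − 3·345 = -982
  R = -15 − 97 = -112
  X = 248 + 3·(-982) = -2698
Option 1 (W + 26):
  W = 97 + 26 = 123
  H = -43 + 4·123 = 449
  F = 53 − 3·449 = -1294
  R = -15 − 123 = -138
  X = 248 + 3·(-1294) = -3634
ΔX = -3634 − (-2698) = -936; ΔR = -138 − (-112) = -26
Score = (-5)·(-936) + 2·(-26) = 4628

4628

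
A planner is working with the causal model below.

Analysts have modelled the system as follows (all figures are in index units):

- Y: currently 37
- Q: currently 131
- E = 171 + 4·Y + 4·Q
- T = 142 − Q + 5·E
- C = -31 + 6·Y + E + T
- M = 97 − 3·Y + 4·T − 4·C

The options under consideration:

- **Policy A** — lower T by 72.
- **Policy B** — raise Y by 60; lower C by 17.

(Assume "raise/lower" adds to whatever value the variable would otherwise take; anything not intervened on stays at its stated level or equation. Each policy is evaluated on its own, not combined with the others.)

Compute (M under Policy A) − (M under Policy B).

2512

Policy A (T − 72):
  Y = 37
  Q = 131
  E = 171 + 4·37 + 4·131 = 843
  T = 142 − 131 + 5·843 (−72 from intervention) = 4154
  C = -31 + 6·37 + 843 + 4154 = 5188
  M = 97 − 3·37 + 4·4154 − 4·5188 = -4150
Policy B (Y + 60, C − 17):
  Y = 37 + 60 = 97
  Q = 131
  E = 171 + 4·97 + 4·131 = 1083
  T = 142 − 131 + 5·1083 = 5426
  C = -31 + 6·97 + 1083 + 5426 (−17 from intervention) = 7043
  M = 97 − 3·97 + 4·5426 − 4·7043 = -6662
M: -4150 − (-6662) = 2512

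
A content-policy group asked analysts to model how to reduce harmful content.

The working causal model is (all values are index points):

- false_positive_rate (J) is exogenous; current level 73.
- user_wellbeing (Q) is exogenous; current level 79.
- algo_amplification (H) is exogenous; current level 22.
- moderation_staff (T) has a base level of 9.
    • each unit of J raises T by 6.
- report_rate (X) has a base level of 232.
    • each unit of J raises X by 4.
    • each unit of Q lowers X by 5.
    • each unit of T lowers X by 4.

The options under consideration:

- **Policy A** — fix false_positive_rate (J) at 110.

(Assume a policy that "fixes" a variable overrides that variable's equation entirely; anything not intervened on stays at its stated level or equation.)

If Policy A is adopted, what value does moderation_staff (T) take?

669

Policy A (J := 110):
  J = 110
  T = 9 + 6·110 = 669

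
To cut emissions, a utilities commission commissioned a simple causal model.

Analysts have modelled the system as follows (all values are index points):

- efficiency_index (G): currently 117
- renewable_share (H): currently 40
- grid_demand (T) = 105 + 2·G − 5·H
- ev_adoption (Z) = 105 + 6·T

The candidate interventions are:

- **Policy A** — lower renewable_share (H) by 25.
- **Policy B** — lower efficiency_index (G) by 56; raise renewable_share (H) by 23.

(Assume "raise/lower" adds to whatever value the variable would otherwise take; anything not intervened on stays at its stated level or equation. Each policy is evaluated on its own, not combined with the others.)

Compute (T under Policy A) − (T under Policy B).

352

Policy A (H − 25):
  G = 117
  H = 40 − 25 = 15
  T = 105 + 2·117 − 5·15 = 264
Policy B (G − 56, H + 23):
  G = 117 − 56 = 61
  H = 40 + 23 = 63
  T = 105 + 2·61 − 5·63 = -88
T: 264 − (-88) = 352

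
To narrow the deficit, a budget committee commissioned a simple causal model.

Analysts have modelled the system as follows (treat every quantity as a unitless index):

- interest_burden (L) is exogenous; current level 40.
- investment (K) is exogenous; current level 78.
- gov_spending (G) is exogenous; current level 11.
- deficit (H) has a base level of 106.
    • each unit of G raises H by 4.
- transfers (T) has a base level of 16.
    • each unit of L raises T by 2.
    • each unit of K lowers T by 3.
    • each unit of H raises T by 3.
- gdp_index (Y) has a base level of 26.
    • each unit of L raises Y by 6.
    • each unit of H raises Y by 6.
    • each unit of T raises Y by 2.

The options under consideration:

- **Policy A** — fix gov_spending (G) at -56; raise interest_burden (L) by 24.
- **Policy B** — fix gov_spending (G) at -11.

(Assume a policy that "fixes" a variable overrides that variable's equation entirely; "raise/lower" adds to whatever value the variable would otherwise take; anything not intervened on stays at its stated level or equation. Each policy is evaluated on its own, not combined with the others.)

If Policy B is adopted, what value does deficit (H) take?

62

Policy B (G := -11):
  G = -11
  H = 106 + 4·(-11) = 62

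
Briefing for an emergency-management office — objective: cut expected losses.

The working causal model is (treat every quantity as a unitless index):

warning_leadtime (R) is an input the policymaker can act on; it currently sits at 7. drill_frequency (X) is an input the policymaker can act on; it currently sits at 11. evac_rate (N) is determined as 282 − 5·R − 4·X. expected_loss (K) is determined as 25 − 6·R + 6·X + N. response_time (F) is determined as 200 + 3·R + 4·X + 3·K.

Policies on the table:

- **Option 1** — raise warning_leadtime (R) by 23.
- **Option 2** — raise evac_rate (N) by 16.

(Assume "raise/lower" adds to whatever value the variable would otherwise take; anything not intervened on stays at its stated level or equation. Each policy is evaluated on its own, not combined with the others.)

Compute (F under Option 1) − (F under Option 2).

Option 1 (R + 23):
  R = 7 + 23 = 30
  X = 11
  N = 282 − 5·30 − 4·11 = 88
  K = 25 − 6·30 + 6·11 + 88 = -1
  F = 200 + 3·30 + 4·11 + 3·(-1) = 331
Option 2 (N + 16):
  R = 7
  X = 11
  N = 282 − 5·7 − 4·11 (+16 from intervention) = 219
  K = 25 − 6·7 + 6·11 + 219 = 268
  F = 200 + 3·7 + 4·11 + 3·268 = 1069
F: 331 − 1069 = -738

-738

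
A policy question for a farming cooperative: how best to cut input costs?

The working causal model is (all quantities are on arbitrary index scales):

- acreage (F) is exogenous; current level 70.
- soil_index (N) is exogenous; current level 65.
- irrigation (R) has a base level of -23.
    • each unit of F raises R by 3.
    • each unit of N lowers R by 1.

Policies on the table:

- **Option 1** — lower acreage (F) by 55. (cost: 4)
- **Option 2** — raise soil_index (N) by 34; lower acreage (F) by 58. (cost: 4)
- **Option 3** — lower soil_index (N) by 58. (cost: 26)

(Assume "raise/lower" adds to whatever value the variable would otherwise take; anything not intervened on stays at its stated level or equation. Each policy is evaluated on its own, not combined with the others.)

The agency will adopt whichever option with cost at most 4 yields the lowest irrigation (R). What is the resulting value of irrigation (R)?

Option 1 (F − 55):
  F = 70 − 55 = 15
  N = 65
  R = -23 + 3·15 − 65 = -43
Option 2 (N + 34, F − 58):
  F = 70 − 58 = 12
  N = 65 + 34 = 99
  R = -23 + 3·12 − 99 = -86
Comparing — Option 1: R=-43, Option 2: R=-86. Lowest is -86 (Option 2).

-86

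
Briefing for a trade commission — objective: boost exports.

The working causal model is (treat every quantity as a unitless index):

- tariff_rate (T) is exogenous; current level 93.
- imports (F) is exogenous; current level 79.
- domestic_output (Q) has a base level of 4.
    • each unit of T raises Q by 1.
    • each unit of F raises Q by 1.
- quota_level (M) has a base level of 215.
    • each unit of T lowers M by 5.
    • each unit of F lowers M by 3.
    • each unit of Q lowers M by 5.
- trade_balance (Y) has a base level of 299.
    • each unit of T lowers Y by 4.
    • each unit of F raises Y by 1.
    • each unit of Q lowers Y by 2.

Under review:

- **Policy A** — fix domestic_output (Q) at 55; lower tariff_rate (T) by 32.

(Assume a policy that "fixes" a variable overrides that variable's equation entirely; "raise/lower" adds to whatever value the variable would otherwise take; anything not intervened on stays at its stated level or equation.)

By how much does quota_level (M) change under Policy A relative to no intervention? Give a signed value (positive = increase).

Baseline:
  T = 93
  F = 79
  Q = 4 + 93 + 79 = 176
  M = 215 − 5·93 − 3·79 − 5·176 = -1367
Policy A (Q := 55, T − 32):
  T = 93 − 32 = 61
  F = 79
  Q = 55
  M = 215 − 5·61 − 3·79 − 5·55 = -602
Change in M: -602 − (-1367) = 765

765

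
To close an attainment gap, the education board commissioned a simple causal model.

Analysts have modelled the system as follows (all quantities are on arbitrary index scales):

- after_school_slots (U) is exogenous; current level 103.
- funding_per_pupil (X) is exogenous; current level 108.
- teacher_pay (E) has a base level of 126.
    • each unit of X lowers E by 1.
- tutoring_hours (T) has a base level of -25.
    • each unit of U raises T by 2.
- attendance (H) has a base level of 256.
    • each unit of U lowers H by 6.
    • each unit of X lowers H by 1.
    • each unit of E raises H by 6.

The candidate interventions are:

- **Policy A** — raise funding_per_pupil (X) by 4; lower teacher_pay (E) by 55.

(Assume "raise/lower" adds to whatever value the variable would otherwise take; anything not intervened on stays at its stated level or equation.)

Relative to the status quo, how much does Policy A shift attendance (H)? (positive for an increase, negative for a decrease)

-358

Baseline:
  U = 103
  X = 108
  E = 126 − 108 = 18
  H = 256 − 6·103 − 108 + 6·18 = -362
Policy A (X + 4, E − 55):
  U = 103
  X = 108 + 4 = 112
  E = 126 − 112 (−55 from intervention) = -41
  H = 256 − 6·103 − 112 + 6·(-41) = -720
Change in H: -720 − (-362) = -358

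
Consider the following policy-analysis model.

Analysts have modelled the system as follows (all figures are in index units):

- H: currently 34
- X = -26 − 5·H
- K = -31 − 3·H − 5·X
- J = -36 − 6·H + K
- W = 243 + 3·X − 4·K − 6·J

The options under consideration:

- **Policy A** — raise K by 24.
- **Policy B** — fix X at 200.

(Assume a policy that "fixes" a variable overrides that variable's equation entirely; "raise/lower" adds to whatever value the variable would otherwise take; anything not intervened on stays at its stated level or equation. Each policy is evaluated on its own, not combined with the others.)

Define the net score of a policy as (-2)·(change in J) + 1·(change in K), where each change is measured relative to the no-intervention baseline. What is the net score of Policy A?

-24

Baseline:
  H = 34
  X = -26 − 5·34 = -196
  K = -31 − 3·34 − 5·(-196) = 847
  J = -36 − 6·34 + 847 = 607
Policy A (K + 24):
  H = 34
  X = -26 − 5·34 = -196
  K = -31 − 3·34 − 5·(-196) (+24 from intervention) = 871
  J = -36 − 6·34 + 871 = 631
ΔJ = 631 − 607 = 24; ΔK = 871 − 847 = 24
Score = (-2)·24 + 1·24 = -24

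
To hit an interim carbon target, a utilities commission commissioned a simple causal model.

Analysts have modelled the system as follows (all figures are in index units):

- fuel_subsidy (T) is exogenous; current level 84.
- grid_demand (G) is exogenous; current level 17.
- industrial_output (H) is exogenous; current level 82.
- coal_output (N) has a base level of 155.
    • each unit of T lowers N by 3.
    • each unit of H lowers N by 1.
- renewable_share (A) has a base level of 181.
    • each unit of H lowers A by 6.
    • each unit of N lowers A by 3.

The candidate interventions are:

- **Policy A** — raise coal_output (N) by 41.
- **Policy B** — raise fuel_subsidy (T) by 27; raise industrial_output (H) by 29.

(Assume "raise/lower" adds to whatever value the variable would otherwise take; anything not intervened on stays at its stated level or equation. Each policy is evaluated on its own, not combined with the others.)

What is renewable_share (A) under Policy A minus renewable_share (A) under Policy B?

-279

Policy A (N + 41):
  T = 84
  H = 82
  N = 155 − 3·84 − 82 (+41 from intervention) = -138
  A = 181 − 6·82 − 3·(-138) = 103
Policy B (T + 27, H + 29):
  T = 84 + 27 = 111
  H = 82 + 29 = 111
  N = 155 − 3·111 − 111 = -289
  A = 181 − 6·111 − 3·(-289) = 382
A: 103 − 382 = -279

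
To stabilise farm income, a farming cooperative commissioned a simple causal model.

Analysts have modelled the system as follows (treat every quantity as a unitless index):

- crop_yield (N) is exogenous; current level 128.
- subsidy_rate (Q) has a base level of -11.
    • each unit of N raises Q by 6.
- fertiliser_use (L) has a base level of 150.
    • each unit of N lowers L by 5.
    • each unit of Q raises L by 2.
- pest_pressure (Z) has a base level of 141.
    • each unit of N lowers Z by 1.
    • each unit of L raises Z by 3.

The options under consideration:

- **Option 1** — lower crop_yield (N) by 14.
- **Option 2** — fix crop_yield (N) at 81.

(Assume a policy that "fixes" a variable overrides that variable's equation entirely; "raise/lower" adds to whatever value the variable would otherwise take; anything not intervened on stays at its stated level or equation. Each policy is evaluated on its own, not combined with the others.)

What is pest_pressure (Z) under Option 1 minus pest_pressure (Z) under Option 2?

660

Option 1 (N − 14):
  N = 128 − 14 = 114
  Q = -11 + 6·114 = 673
  L = 150 − 5·114 + 2·673 = 926
  Z = 141 − 114 + 3·926 = 2805
Option 2 (N := 81):
  N = 81
  Q = -11 + 6·81 = 475
  L = 150 − 5·81 + 2·475 = 695
  Z = 141 − 81 + 3·695 = 2145
Z: 2805 − 2145 = 660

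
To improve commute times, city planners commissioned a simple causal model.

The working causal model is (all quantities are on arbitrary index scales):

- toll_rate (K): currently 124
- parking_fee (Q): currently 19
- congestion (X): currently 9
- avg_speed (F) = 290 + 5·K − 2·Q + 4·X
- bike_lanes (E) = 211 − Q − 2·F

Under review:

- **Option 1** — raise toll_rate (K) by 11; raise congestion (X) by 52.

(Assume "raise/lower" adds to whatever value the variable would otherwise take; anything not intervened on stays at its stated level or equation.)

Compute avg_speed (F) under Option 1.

1171

Option 1 (K + 11, X + 52):
  K = 124 + 11 = 135
  Q = 19
  X = 9 + 52 = 61
  F = 290 + 5·135 − 2·19 + 4·61 = 1171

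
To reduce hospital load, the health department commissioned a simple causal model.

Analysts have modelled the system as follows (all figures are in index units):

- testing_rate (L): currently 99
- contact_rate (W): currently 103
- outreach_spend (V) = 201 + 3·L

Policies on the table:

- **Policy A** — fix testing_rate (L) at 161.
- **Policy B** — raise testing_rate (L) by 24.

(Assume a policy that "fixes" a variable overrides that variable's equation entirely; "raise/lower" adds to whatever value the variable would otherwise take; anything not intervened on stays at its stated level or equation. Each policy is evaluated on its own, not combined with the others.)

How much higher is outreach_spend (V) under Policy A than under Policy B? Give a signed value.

Policy A (L := 161):
  L = 161
  V = 201 + 3·161 = 684
Policy B (L + 24):
  L = 99 + 24 = 123
  V = 201 + 3·123 = 570
V: 684 − 570 = 114

114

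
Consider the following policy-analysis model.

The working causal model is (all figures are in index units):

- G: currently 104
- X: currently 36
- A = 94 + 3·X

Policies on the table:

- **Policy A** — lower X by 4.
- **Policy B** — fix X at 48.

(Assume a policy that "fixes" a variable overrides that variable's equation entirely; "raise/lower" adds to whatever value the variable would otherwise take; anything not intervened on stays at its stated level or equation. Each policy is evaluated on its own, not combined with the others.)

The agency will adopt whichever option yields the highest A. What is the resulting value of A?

Policy A (X − 4):
  X = 36 − 4 = 32
  A = 94 + 3·32 = 190
Policy B (X := 48):
  X = 48
  A = 94 + 3·48 = 238
Comparing — Policy A: A=190, Policy B: A=238. Highest is 238 (Policy B).

238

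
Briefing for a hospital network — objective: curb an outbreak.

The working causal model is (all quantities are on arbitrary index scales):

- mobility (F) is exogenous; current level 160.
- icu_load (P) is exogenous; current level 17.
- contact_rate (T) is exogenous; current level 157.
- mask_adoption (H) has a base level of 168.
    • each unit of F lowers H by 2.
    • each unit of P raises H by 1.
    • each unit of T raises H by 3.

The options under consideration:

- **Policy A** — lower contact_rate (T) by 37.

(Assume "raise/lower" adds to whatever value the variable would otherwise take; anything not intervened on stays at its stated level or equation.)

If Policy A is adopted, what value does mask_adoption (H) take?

225

Policy A (T − 37):
  F = 160
  P = 17
  T = 157 − 37 = 120
  H = 168 − 2·160 + 17 + 3·120 = 225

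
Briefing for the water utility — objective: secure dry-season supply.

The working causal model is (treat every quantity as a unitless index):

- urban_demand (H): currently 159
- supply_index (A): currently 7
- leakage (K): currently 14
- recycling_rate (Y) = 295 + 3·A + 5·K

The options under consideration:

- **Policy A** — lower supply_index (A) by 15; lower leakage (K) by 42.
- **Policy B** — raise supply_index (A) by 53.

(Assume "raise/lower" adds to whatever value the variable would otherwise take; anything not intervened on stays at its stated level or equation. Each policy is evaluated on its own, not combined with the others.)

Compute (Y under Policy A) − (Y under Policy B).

Policy A (A − 15, K − 42):
  A = 7 − 15 = -8
  K = 14 − 42 = -28
  Y = 295 + 3·(-8) + 5·(-28) = 131
Policy B (A + 53):
  A = 7 + 53 = 60
  K = 14
  Y = 295 + 3·60 + 5·14 = 545
Y: 131 − 545 = -414

-414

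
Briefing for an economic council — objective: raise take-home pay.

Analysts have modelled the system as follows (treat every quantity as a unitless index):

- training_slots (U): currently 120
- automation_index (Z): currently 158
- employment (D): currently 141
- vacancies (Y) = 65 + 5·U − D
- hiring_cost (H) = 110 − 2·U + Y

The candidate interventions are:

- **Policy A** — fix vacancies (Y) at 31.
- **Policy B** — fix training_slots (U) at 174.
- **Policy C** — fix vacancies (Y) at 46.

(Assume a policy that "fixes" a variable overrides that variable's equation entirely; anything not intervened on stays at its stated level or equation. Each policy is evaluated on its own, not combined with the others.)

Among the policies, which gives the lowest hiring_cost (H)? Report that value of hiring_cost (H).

Policy A (Y := 31):
  U = 120
  D = 141
  Y = 31
  H = 110 − 2·120 + 31 = -99
Policy B (U := 174):
  U = 174
  D = 141
  Y = 65 + 5·174 − 141 = 794
  H = 110 − 2·174 + 794 = 556
Policy C (Y := 46):
  U = 120
  D = 141
  Y = 46
  H = 110 − 2·120 + 46 = -84
Comparing — Policy A: H=-99, Policy B: H=556, Policy C: H=-84. Lowest is -99 (Policy A).

-99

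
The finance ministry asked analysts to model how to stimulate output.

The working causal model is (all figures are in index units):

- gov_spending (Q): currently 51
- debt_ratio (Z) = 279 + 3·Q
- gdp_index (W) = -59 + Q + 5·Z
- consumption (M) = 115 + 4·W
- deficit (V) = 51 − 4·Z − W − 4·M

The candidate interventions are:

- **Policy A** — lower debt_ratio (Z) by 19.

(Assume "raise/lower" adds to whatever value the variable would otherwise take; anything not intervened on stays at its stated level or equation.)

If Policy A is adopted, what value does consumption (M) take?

8343

Policy A (Z − 19):
  Q = 51
  Z = 279 + 3·51 (−19 from intervention) = 413
  W = -59 + 51 + 5·413 = 2057
  M = 115 + 4·2057 = 8343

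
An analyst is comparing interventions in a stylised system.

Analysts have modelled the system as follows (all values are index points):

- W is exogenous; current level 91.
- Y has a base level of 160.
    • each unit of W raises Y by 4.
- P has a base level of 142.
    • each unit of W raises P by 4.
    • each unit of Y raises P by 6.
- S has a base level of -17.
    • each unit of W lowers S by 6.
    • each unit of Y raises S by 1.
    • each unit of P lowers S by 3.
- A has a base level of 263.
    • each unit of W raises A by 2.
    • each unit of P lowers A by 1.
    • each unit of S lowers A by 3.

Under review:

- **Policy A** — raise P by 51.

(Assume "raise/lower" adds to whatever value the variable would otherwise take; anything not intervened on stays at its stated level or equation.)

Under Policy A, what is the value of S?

Policy A (P + 51):
  W = 91
  Y = 160 + 4·91 = 524
  P = 142 + 4·91 + 6·524 (+51 from intervention) = 3701
  S = -17 − 6·91 + 524 − 3·3701 = -11142

-11142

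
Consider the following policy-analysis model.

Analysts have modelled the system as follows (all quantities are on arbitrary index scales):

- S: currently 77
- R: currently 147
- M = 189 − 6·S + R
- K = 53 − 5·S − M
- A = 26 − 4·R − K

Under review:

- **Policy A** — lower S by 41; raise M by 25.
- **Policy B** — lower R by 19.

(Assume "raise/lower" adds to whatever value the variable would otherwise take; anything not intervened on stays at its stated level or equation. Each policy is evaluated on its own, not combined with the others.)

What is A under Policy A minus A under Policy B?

9

Policy A (S − 41, M + 25):
  S = 77 − 41 = 36
  R = 147
  M = 189 − 6·36 + 147 (+25 from intervention) = 145
  K = 53 − 5·36 − 145 = -272
  A = 26 − 4·147 − (-272) = -290
Policy B (R − 19):
  S = 77
  R = 147 − 19 = 128
  M = 189 − 6·77 + 128 = -145
  K = 53 − 5·77 − (-145) = -187
  A = 26 − 4·128 − (-187) = -299
A: -290 − (-299) = 9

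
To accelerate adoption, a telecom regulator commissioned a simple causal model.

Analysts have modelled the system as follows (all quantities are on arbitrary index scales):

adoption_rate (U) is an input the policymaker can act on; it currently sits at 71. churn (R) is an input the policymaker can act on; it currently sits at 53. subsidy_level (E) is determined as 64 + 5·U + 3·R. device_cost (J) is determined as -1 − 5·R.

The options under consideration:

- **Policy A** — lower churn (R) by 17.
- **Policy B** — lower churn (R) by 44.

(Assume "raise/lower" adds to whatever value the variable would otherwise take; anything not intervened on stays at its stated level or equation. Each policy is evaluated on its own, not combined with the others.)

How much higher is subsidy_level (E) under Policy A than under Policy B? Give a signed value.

Policy A (R − 17):
  U = 71
  R = 53 − 17 = 36
  E = 64 + 5·71 + 3·36 = 527
Policy B (R − 44):
  U = 71
  R = 53 − 44 = 9
  E = 64 + 5·71 + 3·9 = 446
E: 527 − 446 = 81

81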